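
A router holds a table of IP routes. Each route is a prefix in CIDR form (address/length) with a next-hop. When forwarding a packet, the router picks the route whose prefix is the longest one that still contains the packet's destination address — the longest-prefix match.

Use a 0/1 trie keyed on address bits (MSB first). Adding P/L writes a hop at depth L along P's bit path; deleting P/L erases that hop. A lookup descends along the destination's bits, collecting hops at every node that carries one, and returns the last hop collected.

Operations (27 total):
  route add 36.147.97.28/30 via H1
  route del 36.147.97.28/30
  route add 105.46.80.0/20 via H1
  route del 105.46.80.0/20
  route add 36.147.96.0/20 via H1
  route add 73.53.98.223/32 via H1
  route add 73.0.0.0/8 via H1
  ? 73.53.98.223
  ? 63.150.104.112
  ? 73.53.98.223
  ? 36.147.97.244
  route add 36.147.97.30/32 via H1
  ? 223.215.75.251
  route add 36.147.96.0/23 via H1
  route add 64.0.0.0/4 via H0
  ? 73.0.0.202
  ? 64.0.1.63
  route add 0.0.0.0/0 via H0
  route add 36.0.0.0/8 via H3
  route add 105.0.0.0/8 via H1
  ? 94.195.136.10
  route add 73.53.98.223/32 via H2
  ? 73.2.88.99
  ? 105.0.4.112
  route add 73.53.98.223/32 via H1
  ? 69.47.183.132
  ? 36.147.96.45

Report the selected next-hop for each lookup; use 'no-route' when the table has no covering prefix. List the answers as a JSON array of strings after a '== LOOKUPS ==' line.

Apply in order:
  add 36.147.97.28/30 -> H1 at depth 30
  - 36.147.97.28/30 clear@30
  add 105.46.80.0/20 -> H1 at depth 20
  - 105.46.80.0/20 clear@20
  add 36.147.96.0/20 -> H1 at depth 20
  add 73.53.98.223/32 -> H1 at depth 32
  add 73.0.0.0/8 -> H1 at depth 8
  lookup 73.53.98.223: bits 01001001001101010110001011011111 walk d0:-→d1:-→d2:-→d3:-→d4:-→d5:-→d6:-→d7:-→d8:H1→d9:-→d10:-→d11:-→d12:-→d13:-→d14:-→d15:-→d16:-→d17:-→d18:-→d19:-→d20:-→d21:-→d22:-→d23:-→d24:-→d25:-→d26:-→d27:-→d28:-→d29:-→d30:-→d31:-→d32:H1 -> H1
  lookup 63.150.104.112: bits 001 walk d0:-→d1:-→d2:-→d3:- -> no-route
  lookup 73.53.98.223: bits 01001001001101010110001011011111 walk d0:-→d1:-→d2:-→d3:-→d4:-→d5:-→d6:-→d7:-→d8:H1→d9:-→d10:-→d11:-→d12:-→d13:-→d14:-→d15:-→d16:-→d17:-→d18:-→d19:-→d20:-→d21:-→d22:-→d23:-→d24:-→d25:-→d26:-→d27:-→d28:-→d29:-→d30:-→d31:-→d32:H1 -> H1
  lookup 36.147.97.244: bits 001001001001001101100001 walk d0:-→d1:-→d2:-→d3:-→d4:-→d5:-→d6:-→d7:-→d8:-→d9:-→d10:-→d11:-→d12:-→d13:-→d14:-→d15:-→d16:-→d17:-→d18:-→d19:-→d20:H1→d21:-→d22:-→d23:-→d24:- -> H1
  add 36.147.97.30/32 -> H1 at depth 32
  lookup 223.215.75.251: bits ε walk d0:- -> no-route
  add 36.147.96.0/23 -> H1 at depth 23
  add 64.0.0.0/4 -> H0 at depth 4
  lookup 73.0.0.202: bits 0100100100 walk d0:-→d1:-→d2:-→d3:-→d4:H0→d5:-→d6:-→d7:-→d8:H1→d9:-→d10:- -> H1
  lookup 64.0.1.63: bits 0100 walk d0:-→d1:-→d2:-→d3:-→d4:H0 -> H0
  add 0.0.0.0/0 -> H0 at depth 0
  add 36.0.0.0/8 -> H3 at depth 8
  add 105.0.0.0/8 -> H1 at depth 8
  lookup 94.195.136.10: bits 010 walk d0:H0→d1:-→d2:-→d3:- -> H0
  add 73.53.98.223/32 -> H2 at depth 32
  lookup 73.2.88.99: bits 0100100100 walk d0:H0→d1:-→d2:-→d3:-→d4:H0→d5:-→d6:-→d7:-→d8:H1→d9:-→d10:- -> H1
  lookup 105.0.4.112: bits 0110100100 walk d0:H0→d1:-→d2:-→d3:-→d4:-→d5:-→d6:-→d7:-→d8:H1→d9:-→d10:- -> H1
  add 73.53.98.223/32 -> H1 at depth 32
  lookup 69.47.183.132: bits 0100 walk d0:H0→d1:-→d2:-→d3:-→d4:H0 -> H0
  lookup 36.147.96.45: bits 00100100100100110110000 walk d0:H0→d1:-→d2:-→d3:-→d4:-→d5:-→d6:-→d7:-→d8:H3→d9:-→d10:-→d11:-→d12:-→d13:-→d14:-→d15:-→d16:-→d17:-→d18:-→d19:-→d20:H1→d21:-→d22:-→d23:H1 -> H1

== LOOKUPS ==
["H1","no-route","H1","H1","no-route","H1","H0","H0","H1","H1","H0","H1"]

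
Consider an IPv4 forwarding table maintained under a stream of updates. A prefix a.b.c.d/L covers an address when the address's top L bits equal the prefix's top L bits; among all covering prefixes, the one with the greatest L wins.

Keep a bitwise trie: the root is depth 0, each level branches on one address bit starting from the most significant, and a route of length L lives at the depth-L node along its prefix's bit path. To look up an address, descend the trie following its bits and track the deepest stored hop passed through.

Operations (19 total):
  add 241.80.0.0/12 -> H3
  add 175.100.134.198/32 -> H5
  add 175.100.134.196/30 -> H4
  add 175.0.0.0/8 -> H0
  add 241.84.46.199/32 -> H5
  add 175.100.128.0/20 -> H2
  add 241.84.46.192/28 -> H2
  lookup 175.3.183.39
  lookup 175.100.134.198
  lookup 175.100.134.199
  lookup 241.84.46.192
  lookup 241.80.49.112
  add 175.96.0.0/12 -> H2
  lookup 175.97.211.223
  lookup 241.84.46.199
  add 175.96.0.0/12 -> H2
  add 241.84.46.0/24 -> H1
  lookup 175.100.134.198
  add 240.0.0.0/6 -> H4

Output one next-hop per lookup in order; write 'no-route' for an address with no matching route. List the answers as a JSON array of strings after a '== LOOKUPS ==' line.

Apply in order:
  + 241.80.0.0/12 (H3) depth=12
  + 175.100.134.198/32 (H5) depth=32
  + 175.100.134.196/30 (H4) depth=30
  + 175.0.0.0/8 (H0) depth=8
  + 241.84.46.199/32 (H5) depth=32
  + 175.100.128.0/20 (H2) depth=20
  + 241.84.46.192/28 (H2) depth=28
  Q 175.3.183.39: descend 101011110 ; hops seen [H0] ; pick H0
  Q 175.100.134.198: descend 10101111011001001000011011000110 ; hops seen [H0,H2,H4,H5] ; pick H5
  Q 175.100.134.199: descend 1010111101100100100001101100011 ; hops seen [H0,H2,H4] ; pick H4
  Q 241.84.46.192: descend 11110001010101000010111011000 ; hops seen [H3,H2] ; pick H2
  Q 241.80.49.112: descend 1111000101010 ; hops seen [H3] ; pick H3
  + 175.96.0.0/12 (H2) depth=12
  Q 175.97.211.223: descend 1010111101100 ; hops seen [H0,H2] ; pick H2
  Q 241.84.46.199: descend 11110001010101000010111011000111 ; hops seen [H3,H2,H5] ; pick H5
  + 175.96.0.0/12 (H2) depth=12
  + 241.84.46.0/24 (H1) depth=24
  Q 175.100.134.198: descend 10101111011001001000011011000110 ; hops seen [H0,H2,H2,H4,H5] ; pick H5
  + 240.0.0.0/6 (H4) depth=6

== LOOKUPS ==
["H0","H5","H4","H2","H3","H2","H5","H5"]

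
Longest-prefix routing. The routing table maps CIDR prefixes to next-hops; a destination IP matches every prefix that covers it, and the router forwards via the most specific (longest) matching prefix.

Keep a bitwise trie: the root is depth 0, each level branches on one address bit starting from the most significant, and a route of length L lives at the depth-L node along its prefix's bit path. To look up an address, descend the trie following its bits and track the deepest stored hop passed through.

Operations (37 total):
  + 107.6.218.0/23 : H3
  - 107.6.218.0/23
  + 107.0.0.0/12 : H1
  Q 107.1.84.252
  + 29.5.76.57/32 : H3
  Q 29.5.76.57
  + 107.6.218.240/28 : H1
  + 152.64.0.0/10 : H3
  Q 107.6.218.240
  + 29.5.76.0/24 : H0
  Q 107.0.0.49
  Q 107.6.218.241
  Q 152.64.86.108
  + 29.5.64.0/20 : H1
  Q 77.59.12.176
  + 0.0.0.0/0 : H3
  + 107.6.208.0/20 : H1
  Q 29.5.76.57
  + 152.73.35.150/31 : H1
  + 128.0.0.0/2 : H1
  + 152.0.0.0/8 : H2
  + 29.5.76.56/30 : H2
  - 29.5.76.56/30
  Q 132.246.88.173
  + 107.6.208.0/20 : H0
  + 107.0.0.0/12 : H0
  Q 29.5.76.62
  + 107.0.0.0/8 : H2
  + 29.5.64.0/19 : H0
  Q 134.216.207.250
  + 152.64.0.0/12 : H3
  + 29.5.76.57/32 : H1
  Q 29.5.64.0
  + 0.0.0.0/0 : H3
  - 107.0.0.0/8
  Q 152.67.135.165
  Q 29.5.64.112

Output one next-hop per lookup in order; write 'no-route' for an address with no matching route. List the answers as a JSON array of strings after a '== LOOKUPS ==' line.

Process each operation:
  add 107.6.218.0/23 -> H3 at depth 23
  - 107.6.218.0/23 clear@23
  add 107.0.0.0/12 -> H1 at depth 12
  Q 107.1.84.252: descend 0110101100000 ; hops seen [H1] ; pick H1
  add 29.5.76.57/32 -> H3 at depth 32
  Q 29.5.76.57: descend 00011101000001010100110000111001 ; hops seen [H3] ; pick H3
  add 107.6.218.240/28 -> H1 at depth 28
  add 152.64.0.0/10 -> H3 at depth 10
  Q 107.6.218.240: descend 0110101100000110110110101111 ; hops seen [H1,H1] ; pick H1
  add 29.5.76.0/24 -> H0 at depth 24
  Q 107.0.0.49: descend 0110101100000 ; hops seen [H1] ; pick H1
  Q 107.6.218.241: descend 0110101100000110110110101111 ; hops seen [H1,H1] ; pick H1
  Q 152.64.86.108: descend 1001100001 ; hops seen [H3] ; pick H3
  add 29.5.64.0/20 -> H1 at depth 20
  Q 77.59.12.176: descend 01 ; hops seen [∅] ; pick no-route
  add 0.0.0.0/0 -> H3 at depth 0
  add 107.6.208.0/20 -> H1 at depth 20
  Q 29.5.76.57: descend 00011101000001010100110000111001 ; hops seen [H3,H1,H0,H3] ; pick H3
  add 152.73.35.150/31 -> H1 at depth 31
  add 128.0.0.0/2 -> H1 at depth 2
  add 152.0.0.0/8 -> H2 at depth 8
  add 29.5.76.56/30 -> H2 at depth 30
  - 29.5.76.56/30 clear@30
  Q 132.246.88.173: descend 100 ; hops seen [H3,H1] ; pick H1
  add 107.6.208.0/20 -> H0 at depth 20
  add 107.0.0.0/12 -> H0 at depth 12
  Q 29.5.76.62: descend 00011101000001010100110000111 ; hops seen [H3,H1,H0] ; pick H0
  add 107.0.0.0/8 -> H2 at depth 8
  add 29.5.64.0/19 -> H0 at depth 19
  Q 134.216.207.250: descend 100 ; hops seen [H3,H1] ; pick H1
  add 152.64.0.0/12 -> H3 at depth 12
  add 29.5.76.57/32 -> H1 at depth 32
  Q 29.5.64.0: descend 00011101000001010100 ; hops seen [H3,H0,H1] ; pick H1
  add 0.0.0.0/0 -> H3 at depth 0
  - 107.0.0.0/8 clear@8
  Q 152.67.135.165: descend 100110000100 ; hops seen [H3,H1,H2,H3,H3] ; pick H3
  Q 29.5.64.112: descend 00011101000001010100 ; hops seen [H3,H0,H1] ; pick H1

== LOOKUPS ==
["H1","H3","H1","H1","H1","H3","no-route","H3","H1","H0","H1","H1","H3","H1"]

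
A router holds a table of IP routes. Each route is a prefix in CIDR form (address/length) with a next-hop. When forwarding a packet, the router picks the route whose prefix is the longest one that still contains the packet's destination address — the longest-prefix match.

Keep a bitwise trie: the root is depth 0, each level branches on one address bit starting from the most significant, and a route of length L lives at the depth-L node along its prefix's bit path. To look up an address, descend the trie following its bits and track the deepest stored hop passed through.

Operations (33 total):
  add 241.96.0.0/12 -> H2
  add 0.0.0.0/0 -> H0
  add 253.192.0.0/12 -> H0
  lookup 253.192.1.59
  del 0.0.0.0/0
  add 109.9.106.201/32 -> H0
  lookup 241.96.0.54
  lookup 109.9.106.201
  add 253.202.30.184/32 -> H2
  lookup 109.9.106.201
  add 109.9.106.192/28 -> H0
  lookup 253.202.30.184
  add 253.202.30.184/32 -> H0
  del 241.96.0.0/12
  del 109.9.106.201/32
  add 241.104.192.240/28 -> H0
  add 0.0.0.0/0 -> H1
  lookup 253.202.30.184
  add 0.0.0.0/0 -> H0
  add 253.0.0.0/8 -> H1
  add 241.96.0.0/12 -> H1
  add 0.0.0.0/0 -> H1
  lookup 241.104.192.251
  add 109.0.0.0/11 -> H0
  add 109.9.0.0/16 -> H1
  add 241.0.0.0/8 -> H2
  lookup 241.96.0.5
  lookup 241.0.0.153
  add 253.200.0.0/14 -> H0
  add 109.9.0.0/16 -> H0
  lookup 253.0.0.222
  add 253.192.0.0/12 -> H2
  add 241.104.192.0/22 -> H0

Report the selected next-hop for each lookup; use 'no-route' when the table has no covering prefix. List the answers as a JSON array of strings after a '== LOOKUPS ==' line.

Apply in order:
  + 241.96.0.0/12 (H2) depth=12
  + 0.0.0.0/0 (H0) depth=0
  + 253.192.0.0/12 (H0) depth=12
  ? 253.192.1.59  path d0:H0→d1:-→d2:-→d3:-→d4:-→d5:-→d6:-→d7:-→d8:-→d9:-→d10:-→d11:-→d12:H0  best=H0
  - 0.0.0.0/0 clear@0
  + 109.9.106.201/32 (H0) depth=32
  ? 241.96.0.54  path d0:-→d1:-→d2:-→d3:-→d4:-→d5:-→d6:-→d7:-→d8:-→d9:-→d10:-→d11:-→d12:H2  best=H2
  ? 109.9.106.201  path d0:-→d1:-→d2:-→d3:-→d4:-→d5:-→d6:-→d7:-→d8:-→d9:-→d10:-→d11:-→d12:-→d13:-→d14:-→d15:-→d16:-→d17:-→d18:-→d19:-→d20:-→d21:-→d22:-→d23:-→d24:-→d25:-→d26:-→d27:-→d28:-→d29:-→d30:-→d31:-→d32:H0  best=H0
  + 253.202.30.184/32 (H2) depth=32
  ? 109.9.106.201  path d0:-→d1:-→d2:-→d3:-→d4:-→d5:-→d6:-→d7:-→d8:-→d9:-→d10:-→d11:-→d12:-→d13:-→d14:-→d15:-→d16:-→d17:-→d18:-→d19:-→d20:-→d21:-→d22:-→d23:-→d24:-→d25:-→d26:-→d27:-→d28:-→d29:-→d30:-→d31:-→d32:H0  best=H0
  + 109.9.106.192/28 (H0) depth=28
  ? 253.202.30.184  path d0:-→d1:-→d2:-→d3:-→d4:-→d5:-→d6:-→d7:-→d8:-→d9:-→d10:-→d11:-→d12:H0→d13:-→d14:-→d15:-→d16:-→d17:-→d18:-→d19:-→d20:-→d21:-→d22:-→d23:-→d24:-→d25:-→d26:-→d27:-→d28:-→d29:-→d30:-→d31:-→d32:H2  best=H2
  + 253.202.30.184/32 (H0) depth=32
  - 241.96.0.0/12 clear@12
  - 109.9.106.201/32 clear@32
  + 241.104.192.240/28 (H0) depth=28
  + 0.0.0.0/0 (H1) depth=0
  ? 253.202.30.184  path d0:H1→d1:-→d2:-→d3:-→d4:-→d5:-→d6:-→d7:-→d8:-→d9:-→d10:-→d11:-→d12:H0→d13:-→d14:-→d15:-→d16:-→d17:-→d18:-→d19:-→d20:-→d21:-→d22:-→d23:-→d24:-→d25:-→d26:-→d27:-→d28:-→d29:-→d30:-→d31:-→d32:H0  best=H0
  + 0.0.0.0/0 (H0) depth=0
  + 253.0.0.0/8 (H1) depth=8
  + 241.96.0.0/12 (H1) depth=12
  + 0.0.0.0/0 (H1) depth=0
  ? 241.104.192.251  path d0:H1→d1:-→d2:-→d3:-→d4:-→d5:-→d6:-→d7:-→d8:-→d9:-→d10:-→d11:-→d12:H1→d13:-→d14:-→d15:-→d16:-→d17:-→d18:-→d19:-→d20:-→d21:-→d22:-→d23:-→d24:-→d25:-→d26:-→d27:-→d28:H0  best=H0
  + 109.0.0.0/11 (H0) depth=11
  + 109.9.0.0/16 (H1) depth=16
  + 241.0.0.0/8 (H2) depth=8
  ? 241.96.0.5  path d0:H1→d1:-→d2:-→d3:-→d4:-→d5:-→d6:-→d7:-→d8:H2→d9:-→d10:-→d11:-→d12:H1  best=H1
  ? 241.0.0.153  path d0:H1→d1:-→d2:-→d3:-→d4:-→d5:-→d6:-→d7:-→d8:H2→d9:-  best=H2
  + 253.200.0.0/14 (H0) depth=14
  + 109.9.0.0/16 (H0) depth=16
  ? 253.0.0.222  path d0:H1→d1:-→d2:-→d3:-→d4:-→d5:-→d6:-→d7:-→d8:H1  best=H1
  + 253.192.0.0/12 (H2) depth=12
  + 241.104.192.0/22 (H0) depth=22

== LOOKUPS ==
["H0","H2","H0","H0","H2","H0","H0","H1","H2","H1"]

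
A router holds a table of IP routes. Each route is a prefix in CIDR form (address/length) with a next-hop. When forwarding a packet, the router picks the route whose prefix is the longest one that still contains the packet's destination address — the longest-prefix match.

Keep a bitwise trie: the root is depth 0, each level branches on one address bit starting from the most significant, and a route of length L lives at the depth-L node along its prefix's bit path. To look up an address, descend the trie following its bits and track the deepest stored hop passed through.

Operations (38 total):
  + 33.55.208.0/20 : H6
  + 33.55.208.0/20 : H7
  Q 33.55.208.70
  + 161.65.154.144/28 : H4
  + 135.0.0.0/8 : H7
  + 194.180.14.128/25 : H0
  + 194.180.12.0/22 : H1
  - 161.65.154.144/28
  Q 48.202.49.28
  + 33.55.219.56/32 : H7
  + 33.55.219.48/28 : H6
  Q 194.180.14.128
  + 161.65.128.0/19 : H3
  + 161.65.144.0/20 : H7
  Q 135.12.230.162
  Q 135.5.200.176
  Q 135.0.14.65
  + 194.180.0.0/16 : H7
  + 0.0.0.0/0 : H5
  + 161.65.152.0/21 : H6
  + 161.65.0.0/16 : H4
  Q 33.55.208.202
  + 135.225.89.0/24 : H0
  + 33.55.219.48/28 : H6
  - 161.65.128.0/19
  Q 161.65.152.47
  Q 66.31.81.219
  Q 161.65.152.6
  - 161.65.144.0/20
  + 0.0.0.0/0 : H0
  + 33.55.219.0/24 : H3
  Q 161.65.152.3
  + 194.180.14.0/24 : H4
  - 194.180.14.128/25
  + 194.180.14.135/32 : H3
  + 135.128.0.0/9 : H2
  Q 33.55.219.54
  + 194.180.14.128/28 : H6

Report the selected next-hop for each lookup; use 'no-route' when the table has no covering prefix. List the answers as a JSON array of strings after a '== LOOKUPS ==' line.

Trace:
  + 33.55.208.0/20 (H6) depth=20
  + 33.55.208.0/20 (H7) depth=20
  Q 33.55.208.70: descend 00100001001101111101 ; hops seen [H7] ; pick H7
  + 161.65.154.144/28 (H4) depth=28
  + 135.0.0.0/8 (H7) depth=8
  + 194.180.14.128/25 (H0) depth=25
  + 194.180.12.0/22 (H1) depth=22
  - 161.65.154.144/28 clear@28
  Q 48.202.49.28: descend 001 ; hops seen [∅] ; pick no-route
  + 33.55.219.56/32 (H7) depth=32
  + 33.55.219.48/28 (H6) depth=28
  Q 194.180.14.128: descend 1100001010110100000011101 ; hops seen [H1,H0] ; pick H0
  + 161.65.128.0/19 (H3) depth=19
  + 161.65.144.0/20 (H7) depth=20
  Q 135.12.230.162: descend 10000111 ; hops seen [H7] ; pick H7
  Q 135.5.200.176: descend 10000111 ; hops seen [H7] ; pick H7
  Q 135.0.14.65: descend 10000111 ; hops seen [H7] ; pick H7
  + 194.180.0.0/16 (H7) depth=16
  + 0.0.0.0/0 (H5) depth=0
  + 161.65.152.0/21 (H6) depth=21
  + 161.65.0.0/16 (H4) depth=16
  Q 33.55.208.202: descend 00100001001101111101 ; hops seen [H5,H7] ; pick H7
  + 135.225.89.0/24 (H0) depth=24
  + 33.55.219.48/28 (H6) depth=28
  - 161.65.128.0/19 clear@19
  Q 161.65.152.47: descend 1010000101000001100110 ; hops seen [H5,H4,H7,H6] ; pick H6
  Q 66.31.81.219: descend 0 ; hops seen [H5] ; pick H5
  Q 161.65.152.6: descend 1010000101000001100110 ; hops seen [H5,H4,H7,H6] ; pick H6
  - 161.65.144.0/20 clear@20
  + 0.0.0.0/0 (H0) depth=0
  + 33.55.219.0/24 (H3) depth=24
  Q 161.65.152.3: descend 1010000101000001100110 ; hops seen [H0,H4,H6] ; pick H6
  + 194.180.14.0/24 (H4) depth=24
  - 194.180.14.128/25 clear@25
  + 194.180.14.135/32 (H3) depth=32
  + 135.128.0.0/9 (H2) depth=9
  Q 33.55.219.54: descend 0010000100110111110110110011 ; hops seen [H0,H7,H3,H6] ; pick H6
  + 194.180.14.128/28 (H6) depth=28

== LOOKUPS ==
["H7","no-route","H0","H7","H7","H7","H7","H6","H5","H6","H6","H6"]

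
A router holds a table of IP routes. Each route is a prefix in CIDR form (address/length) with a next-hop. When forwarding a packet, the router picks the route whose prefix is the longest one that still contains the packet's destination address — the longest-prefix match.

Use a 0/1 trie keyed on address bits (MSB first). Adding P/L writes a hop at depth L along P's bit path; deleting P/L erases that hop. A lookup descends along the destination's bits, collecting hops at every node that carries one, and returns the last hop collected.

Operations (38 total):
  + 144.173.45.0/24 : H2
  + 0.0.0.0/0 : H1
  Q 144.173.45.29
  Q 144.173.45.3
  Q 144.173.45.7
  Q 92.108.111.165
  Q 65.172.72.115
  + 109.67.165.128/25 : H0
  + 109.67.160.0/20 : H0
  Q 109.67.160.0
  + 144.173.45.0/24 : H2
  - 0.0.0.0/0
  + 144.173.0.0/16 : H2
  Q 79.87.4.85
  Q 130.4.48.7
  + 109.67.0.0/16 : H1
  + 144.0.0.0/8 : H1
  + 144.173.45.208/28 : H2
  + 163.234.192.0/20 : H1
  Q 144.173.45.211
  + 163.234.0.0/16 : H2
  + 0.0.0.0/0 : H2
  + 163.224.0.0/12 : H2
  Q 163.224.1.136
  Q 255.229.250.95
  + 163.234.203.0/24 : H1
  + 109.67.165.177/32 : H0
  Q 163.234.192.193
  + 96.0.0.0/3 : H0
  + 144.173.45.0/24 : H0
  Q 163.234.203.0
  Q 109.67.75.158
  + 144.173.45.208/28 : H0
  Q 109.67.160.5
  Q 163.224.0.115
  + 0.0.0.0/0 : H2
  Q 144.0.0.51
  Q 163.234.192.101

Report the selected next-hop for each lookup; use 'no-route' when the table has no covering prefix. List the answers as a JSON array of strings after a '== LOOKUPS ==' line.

Trace:
  + 144.173.45.0/24 (H2) depth=24
  + 0.0.0.0/0 (H1) depth=0
  ? 144.173.45.29  path d0:H1→d1:-→d2:-→d3:-→d4:-→d5:-→d6:-→d7:-→d8:-→d9:-→d10:-→d11:-→d12:-→d13:-→d14:-→d15:-→d16:-→d17:-→d18:-→d19:-→d20:-→d21:-→d22:-→d23:-→d24:H2  best=H2
  ? 144.173.45.3  path d0:H1→d1:-→d2:-→d3:-→d4:-→d5:-→d6:-→d7:-→d8:-→d9:-→d10:-→d11:-→d12:-→d13:-→d14:-→d15:-→d16:-→d17:-→d18:-→d19:-→d20:-→d21:-→d22:-→d23:-→d24:H2  best=H2
  ? 144.173.45.7  path d0:H1→d1:-→d2:-→d3:-→d4:-→d5:-→d6:-→d7:-→d8:-→d9:-→d10:-→d11:-→d12:-→d13:-→d14:-→d15:-→d16:-→d17:-→d18:-→d19:-→d20:-→d21:-→d22:-→d23:-→d24:H2  best=H2
  ? 92.108.111.165  path d0:H1  best=H1
  ? 65.172.72.115  path d0:H1  best=H1
  + 109.67.165.128/25 (H0) depth=25
  + 109.67.160.0/20 (H0) depth=20
  ? 109.67.160.0  path d0:H1→d1:-→d2:-→d3:-→d4:-→d5:-→d6:-→d7:-→d8:-→d9:-→d10:-→d11:-→d12:-→d13:-→d14:-→d15:-→d16:-→d17:-→d18:-→d19:-→d20:H0→d21:-  best=H0
  + 144.173.45.0/24 (H2) depth=24
  - 0.0.0.0/0 clear@0
  + 144.173.0.0/16 (H2) depth=16
  ? 79.87.4.85  path d0:-→d1:-→d2:-  best=no-route
  ? 130.4.48.7  path d0:-→d1:-→d2:-→d3:-  best=no-route
  + 109.67.0.0/16 (H1) depth=16
  + 144.0.0.0/8 (H1) depth=8
  + 144.173.45.208/28 (H2) depth=28
  + 163.234.192.0/20 (H1) depth=20
  ? 144.173.45.211  path d0:-→d1:-→d2:-→d3:-→d4:-→d5:-→d6:-→d7:-→d8:H1→d9:-→d10:-→d11:-→d12:-→d13:-→d14:-→d15:-→d16:H2→d17:-→d18:-→d19:-→d20:-→d21:-→d22:-→d23:-→d24:H2→d25:-→d26:-→d27:-→d28:H2  best=H2
  + 163.234.0.0/16 (H2) depth=16
  + 0.0.0.0/0 (H2) depth=0
  + 163.224.0.0/12 (H2) depth=12
  ? 163.224.1.136  path d0:H2→d1:-→d2:-→d3:-→d4:-→d5:-→d6:-→d7:-→d8:-→d9:-→d10:-→d11:-→d12:H2  best=H2
  ? 255.229.250.95  path d0:H2→d1:-  best=H2
  + 163.234.203.0/24 (H1) depth=24
  + 109.67.165.177/32 (H0) depth=32
  ? 163.234.192.193  path d0:H2→d1:-→d2:-→d3:-→d4:-→d5:-→d6:-→d7:-→d8:-→d9:-→d10:-→d11:-→d12:H2→d13:-→d14:-→d15:-→d16:H2→d17:-→d18:-→d19:-→d20:H1  best=H1
  + 96.0.0.0/3 (H0) depth=3
  + 144.173.45.0/24 (H0) depth=24
  ? 163.234.203.0  path d0:H2→d1:-→d2:-→d3:-→d4:-→d5:-→d6:-→d7:-→d8:-→d9:-→d10:-→d11:-→d12:H2→d13:-→d14:-→d15:-→d16:H2→d17:-→d18:-→d19:-→d20:H1→d21:-→d22:-→d23:-→d24:H1  best=H1
  ? 109.67.75.158  path d0:H2→d1:-→d2:-→d3:H0→d4:-→d5:-→d6:-→d7:-→d8:-→d9:-→d10:-→d11:-→d12:-→d13:-→d14:-→d15:-→d16:H1  best=H1
  + 144.173.45.208/28 (H0) depth=28
  ? 109.67.160.5  path d0:H2→d1:-→d2:-→d3:H0→d4:-→d5:-→d6:-→d7:-→d8:-→d9:-→d10:-→d11:-→d12:-→d13:-→d14:-→d15:-→d16:H1→d17:-→d18:-→d19:-→d20:H0→d21:-  best=H0
  ? 163.224.0.115  path d0:H2→d1:-→d2:-→d3:-→d4:-→d5:-→d6:-→d7:-→d8:-→d9:-→d10:-→d11:-→d12:H2  best=H2
  + 0.0.0.0/0 (H2) depth=0
  ? 144.0.0.51  path d0:H2→d1:-→d2:-→d3:-→d4:-→d5:-→d6:-→d7:-→d8:H1  best=H1
  ? 163.234.192.101  path d0:H2→d1:-→d2:-→d3:-→d4:-→d5:-→d6:-→d7:-→d8:-→d9:-→d10:-→d11:-→d12:H2→d13:-→d14:-→d15:-→d16:H2→d17:-→d18:-→d19:-→d20:H1  best=H1

== LOOKUPS ==
["H2","H2","H2","H1","H1","H0","no-route","no-route","H2","H2","H2","H1","H1","H1","H0","H2","H1","H1"]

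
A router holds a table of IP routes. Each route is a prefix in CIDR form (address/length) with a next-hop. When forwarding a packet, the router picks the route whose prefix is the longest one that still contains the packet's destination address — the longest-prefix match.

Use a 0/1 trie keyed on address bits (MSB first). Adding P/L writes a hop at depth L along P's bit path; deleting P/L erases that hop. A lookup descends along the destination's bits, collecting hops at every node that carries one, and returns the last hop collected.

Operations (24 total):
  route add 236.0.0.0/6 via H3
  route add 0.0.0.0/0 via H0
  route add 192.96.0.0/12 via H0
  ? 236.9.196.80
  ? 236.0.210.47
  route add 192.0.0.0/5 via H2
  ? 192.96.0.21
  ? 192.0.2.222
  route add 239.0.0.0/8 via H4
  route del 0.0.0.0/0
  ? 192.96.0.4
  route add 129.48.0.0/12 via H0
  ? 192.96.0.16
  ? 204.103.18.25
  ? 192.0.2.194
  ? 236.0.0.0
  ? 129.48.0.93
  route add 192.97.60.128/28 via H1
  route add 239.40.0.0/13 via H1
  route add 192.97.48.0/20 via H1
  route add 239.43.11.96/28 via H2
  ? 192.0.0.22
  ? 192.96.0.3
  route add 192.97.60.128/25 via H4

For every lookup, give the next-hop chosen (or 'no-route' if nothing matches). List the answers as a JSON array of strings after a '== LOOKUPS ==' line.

Trace:
  + 236.0.0.0/6 (H3) depth=6
  + 0.0.0.0/0 (H0) depth=0
  + 192.96.0.0/12 (H0) depth=12
  ? 236.9.196.80  path d0:H0→d1:-→d2:-→d3:-→d4:-→d5:-→d6:H3  best=H3
  ? 236.0.210.47  path d0:H0→d1:-→d2:-→d3:-→d4:-→d5:-→d6:H3  best=H3
  + 192.0.0.0/5 (H2) depth=5
  ? 192.96.0.21  path d0:H0→d1:-→d2:-→d3:-→d4:-→d5:H2→d6:-→d7:-→d8:-→d9:-→d10:-→d11:-→d12:H0  best=H0
  ? 192.0.2.222  path d0:H0→d1:-→d2:-→d3:-→d4:-→d5:H2→d6:-→d7:-→d8:-→d9:-  best=H2
  + 239.0.0.0/8 (H4) depth=8
  del 0.0.0.0/0 (clear depth 0)
  ? 192.96.0.4  path d0:-→d1:-→d2:-→d3:-→d4:-→d5:H2→d6:-→d7:-→d8:-→d9:-→d10:-→d11:-→d12:H0  best=H0
  + 129.48.0.0/12 (H0) depth=12
  ? 192.96.0.16  path d0:-→d1:-→d2:-→d3:-→d4:-→d5:H2→d6:-→d7:-→d8:-→d9:-→d10:-→d11:-→d12:H0  best=H0
  ? 204.103.18.25  path d0:-→d1:-→d2:-→d3:-→d4:-  best=no-route
  ? 192.0.2.194  path d0:-→d1:-→d2:-→d3:-→d4:-→d5:H2→d6:-→d7:-→d8:-→d9:-  best=H2
  ? 236.0.0.0  path d0:-→d1:-→d2:-→d3:-→d4:-→d5:-→d6:H3  best=H3
  ? 129.48.0.93  path d0:-→d1:-→d2:-→d3:-→d4:-→d5:-→d6:-→d7:-→d8:-→d9:-→d10:-→d11:-→d12:H0  best=H0
  + 192.97.60.128/28 (H1) depth=28
  + 239.40.0.0/13 (H1) depth=13
  + 192.97.48.0/20 (H1) depth=20
  + 239.43.11.96/28 (H2) depth=28
  ? 192.0.0.22  path d0:-→d1:-→d2:-→d3:-→d4:-→d5:H2→d6:-→d7:-→d8:-→d9:-  best=H2
  ? 192.96.0.3  path d0:-→d1:-→d2:-→d3:-→d4:-→d5:H2→d6:-→d7:-→d8:-→d9:-→d10:-→d11:-→d12:H0→d13:-→d14:-→d15:-  best=H0
  + 192.97.60.128/25 (H4) depth=25

== LOOKUPS ==
["H3","H3","H0","H2","H0","H0","no-route","H2","H3","H0","H2","H0"]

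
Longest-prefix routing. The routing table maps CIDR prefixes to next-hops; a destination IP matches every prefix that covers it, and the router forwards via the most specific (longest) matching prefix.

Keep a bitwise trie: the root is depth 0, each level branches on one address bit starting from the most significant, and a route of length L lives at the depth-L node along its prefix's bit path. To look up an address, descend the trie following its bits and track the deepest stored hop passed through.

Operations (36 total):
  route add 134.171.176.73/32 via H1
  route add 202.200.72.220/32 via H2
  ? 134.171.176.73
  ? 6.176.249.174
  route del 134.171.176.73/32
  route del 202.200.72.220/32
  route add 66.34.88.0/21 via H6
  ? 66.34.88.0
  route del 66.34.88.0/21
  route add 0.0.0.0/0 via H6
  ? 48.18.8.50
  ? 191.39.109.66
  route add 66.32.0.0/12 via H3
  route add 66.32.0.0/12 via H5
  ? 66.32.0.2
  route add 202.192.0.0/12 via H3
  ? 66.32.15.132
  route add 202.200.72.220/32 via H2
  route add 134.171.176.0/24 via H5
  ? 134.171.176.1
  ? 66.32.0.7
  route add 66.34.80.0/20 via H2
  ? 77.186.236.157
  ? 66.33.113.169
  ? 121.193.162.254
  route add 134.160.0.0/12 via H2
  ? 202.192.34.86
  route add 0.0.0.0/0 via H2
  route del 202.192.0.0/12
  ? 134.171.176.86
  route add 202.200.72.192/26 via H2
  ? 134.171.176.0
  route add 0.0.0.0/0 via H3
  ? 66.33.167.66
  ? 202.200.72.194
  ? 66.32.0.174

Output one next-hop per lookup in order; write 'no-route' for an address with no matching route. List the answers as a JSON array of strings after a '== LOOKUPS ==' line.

Process each operation:
  + 134.171.176.73/32 (H1) depth=32
  + 202.200.72.220/32 (H2) depth=32
  lookup 134.171.176.73: bits 10000110101010111011000001001001 walk d0:-→d1:-→d2:-→d3:-→d4:-→d5:-→d6:-→d7:-→d8:-→d9:-→d10:-→d11:-→d12:-→d13:-→d14:-→d15:-→d16:-→d17:-→d18:-→d19:-→d20:-→d21:-→d22:-→d23:-→d24:-→d25:-→d26:-→d27:-→d28:-→d29:-→d30:-→d31:-→d32:H1 -> H1
  lookup 6.176.249.174: bits ε walk d0:- -> no-route
  - 134.171.176.73/32 clear@32
  - 202.200.72.220/32 clear@32
  + 66.34.88.0/21 (H6) depth=21
  lookup 66.34.88.0: bits 010000100010001001011 walk d0:-→d1:-→d2:-→d3:-→d4:-→d5:-→d6:-→d7:-→d8:-→d9:-→d10:-→d11:-→d12:-→d13:-→d14:-→d15:-→d16:-→d17:-→d18:-→d19:-→d20:-→d21:H6 -> H6
  - 66.34.88.0/21 clear@21
  + 0.0.0.0/0 (H6) depth=0
  lookup 48.18.8.50: bits 0 walk d0:H6→d1:- -> H6
  lookup 191.39.109.66: bits 10 walk d0:H6→d1:-→d2:- -> H6
  + 66.32.0.0/12 (H3) depth=12
  + 66.32.0.0/12 (H5) depth=12
  lookup 66.32.0.2: bits 01000010001000 walk d0:H6→d1:-→d2:-→d3:-→d4:-→d5:-→d6:-→d7:-→d8:-→d9:-→d10:-→d11:-→d12:H5→d13:-→d14:- -> H5
  + 202.192.0.0/12 (H3) depth=12
  lookup 66.32.15.132: bits 01000010001000 walk d0:H6→d1:-→d2:-→d3:-→d4:-→d5:-→d6:-→d7:-→d8:-→d9:-→d10:-→d11:-→d12:H5→d13:-→d14:- -> H5
  + 202.200.72.220/32 (H2) depth=32
  + 134.171.176.0/24 (H5) depth=24
  lookup 134.171.176.1: bits 1000011010101011101100000 walk d0:H6→d1:-→d2:-→d3:-→d4:-→d5:-→d6:-→d7:-→d8:-→d9:-→d10:-→d11:-→d12:-→d13:-→d14:-→d15:-→d16:-→d17:-→d18:-→d19:-→d20:-→d21:-→d22:-→d23:-→d24:H5→d25:- -> H5
  lookup 66.32.0.7: bits 01000010001000 walk d0:H6→d1:-→d2:-→d3:-→d4:-→d5:-→d6:-→d7:-→d8:-→d9:-→d10:-→d11:-→d12:H5→d13:-→d14:- -> H5
  + 66.34.80.0/20 (H2) depth=20
  lookup 77.186.236.157: bits 0100 walk d0:H6→d1:-→d2:-→d3:-→d4:- -> H6
  lookup 66.33.113.169: bits 01000010001000 walk d0:H6→d1:-→d2:-→d3:-→d4:-→d5:-→d6:-→d7:-→d8:-→d9:-→d10:-→d11:-→d12:H5→d13:-→d14:- -> H5
  lookup 121.193.162.254: bits 01 walk d0:H6→d1:-→d2:- -> H6
  + 134.160.0.0/12 (H2) depth=12
  lookup 202.192.34.86: bits 110010101100 walk d0:H6→d1:-→d2:-→d3:-→d4:-→d5:-→d6:-→d7:-→d8:-→d9:-→d10:-→d11:-→d12:H3 -> H3
  + 0.0.0.0/0 (H2) depth=0
  - 202.192.0.0/12 clear@12
  lookup 134.171.176.86: bits 100001101010101110110000010 walk d0:H2→d1:-→d2:-→d3:-→d4:-→d5:-→d6:-→d7:-→d8:-→d9:-→d10:-→d11:-→d12:H2→d13:-→d14:-→d15:-→d16:-→d17:-→d18:-→d19:-→d20:-→d21:-→d22:-→d23:-→d24:H5→d25:-→d26:-→d27:- -> H5
  + 202.200.72.192/26 (H2) depth=26
  lookup 134.171.176.0: bits 1000011010101011101100000 walk d0:H2→d1:-→d2:-→d3:-→d4:-→d5:-→d6:-→d7:-→d8:-→d9:-→d10:-→d11:-→d12:H2→d13:-→d14:-→d15:-→d16:-→d17:-→d18:-→d19:-→d20:-→d21:-→d22:-→d23:-→d24:H5→d25:- -> H5
  + 0.0.0.0/0 (H3) depth=0
  lookup 66.33.167.66: bits 01000010001000 walk d0:H3→d1:-→d2:-→d3:-→d4:-→d5:-→d6:-→d7:-→d8:-→d9:-→d10:-→d11:-→d12:H5→d13:-→d14:- -> H5
  lookup 202.200.72.194: bits 110010101100100001001000110 walk d0:H3→d1:-→d2:-→d3:-→d4:-→d5:-→d6:-→d7:-→d8:-→d9:-→d10:-→d11:-→d12:-→d13:-→d14:-→d15:-→d16:-→d17:-→d18:-→d19:-→d20:-→d21:-→d22:-→d23:-→d24:-→d25:-→d26:H2→d27:- -> H2
  lookup 66.32.0.174: bits 01000010001000 walk d0:H3→d1:-→d2:-→d3:-→d4:-→d5:-→d6:-→d7:-→d8:-→d9:-→d10:-→d11:-→d12:H5→d13:-→d14:- -> H5

== LOOKUPS ==
["H1","no-route","H6","H6","H6","H5","H5","H5","H5","H6","H5","H6","H3","H5","H5","H5","H2","H5"]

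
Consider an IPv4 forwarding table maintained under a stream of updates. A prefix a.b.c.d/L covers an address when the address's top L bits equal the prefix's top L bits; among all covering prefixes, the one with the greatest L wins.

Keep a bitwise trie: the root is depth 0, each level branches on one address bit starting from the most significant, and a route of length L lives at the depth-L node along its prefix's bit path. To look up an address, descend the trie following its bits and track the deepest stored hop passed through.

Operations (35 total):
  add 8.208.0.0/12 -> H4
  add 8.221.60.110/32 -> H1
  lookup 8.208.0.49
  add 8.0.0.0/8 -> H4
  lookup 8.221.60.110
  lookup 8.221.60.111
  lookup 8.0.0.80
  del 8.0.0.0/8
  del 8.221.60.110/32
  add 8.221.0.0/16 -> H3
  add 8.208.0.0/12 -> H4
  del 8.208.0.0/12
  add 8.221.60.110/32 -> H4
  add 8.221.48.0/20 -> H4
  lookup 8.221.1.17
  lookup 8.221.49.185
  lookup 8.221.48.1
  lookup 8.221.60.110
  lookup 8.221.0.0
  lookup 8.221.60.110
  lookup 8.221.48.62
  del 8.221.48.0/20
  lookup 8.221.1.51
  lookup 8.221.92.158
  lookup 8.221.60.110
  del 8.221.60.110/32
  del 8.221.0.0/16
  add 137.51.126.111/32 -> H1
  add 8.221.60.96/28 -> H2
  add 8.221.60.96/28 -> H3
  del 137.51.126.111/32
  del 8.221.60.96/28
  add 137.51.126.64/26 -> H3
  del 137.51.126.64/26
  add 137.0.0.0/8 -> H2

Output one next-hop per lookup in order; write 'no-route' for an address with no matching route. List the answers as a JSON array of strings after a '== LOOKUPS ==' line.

Process each operation:
  + 8.208.0.0/12 (H4) depth=12
  + 8.221.60.110/32 (H1) depth=32
  Q 8.208.0.49: descend 000010001101 ; hops seen [H4] ; pick H4
  + 8.0.0.0/8 (H4) depth=8
  Q 8.221.60.110: descend 00001000110111010011110001101110 ; hops seen [H4,H4,H1] ; pick H1
  Q 8.221.60.111: descend 0000100011011101001111000110111 ; hops seen [H4,H4] ; pick H4
  Q 8.0.0.80: descend 00001000 ; hops seen [H4] ; pick H4
  - 8.0.0.0/8 clear@8
  - 8.221.60.110/32 clear@32
  + 8.221.0.0/16 (H3) depth=16
  + 8.208.0.0/12 (H4) depth=12
  - 8.208.0.0/12 clear@12
  + 8.221.60.110/32 (H4) depth=32
  + 8.221.48.0/20 (H4) depth=20
  Q 8.221.1.17: descend 000010001101110100 ; hops seen [H3] ; pick H3
  Q 8.221.49.185: descend 00001000110111010011 ; hops seen [H3,H4] ; pick H4
  Q 8.221.48.1: descend 00001000110111010011 ; hops seen [H3,H4] ; pick H4
  Q 8.221.60.110: descend 00001000110111010011110001101110 ; hops seen [H3,H4,H4] ; pick H4
  Q 8.221.0.0: descend 000010001101110100 ; hops seen [H3] ; pick H3
  Q 8.221.60.110: descend 00001000110111010011110001101110 ; hops seen [H3,H4,H4] ; pick H4
  Q 8.221.48.62: descend 00001000110111010011 ; hops seen [H3,H4] ; pick H4
  - 8.221.48.0/20 clear@20
  Q 8.221.1.51: descend 000010001101110100 ; hops seen [H3] ; pick H3
  Q 8.221.92.158: descend 00001000110111010 ; hops seen [H3] ; pick H3
  Q 8.221.60.110: descend 00001000110111010011110001101110 ; hops seen [H3,H4] ; pick H4
  - 8.221.60.110/32 clear@32
  - 8.221.0.0/16 clear@16
  + 137.51.126.111/32 (H1) depth=32
  + 8.221.60.96/28 (H2) depth=28
  + 8.221.60.96/28 (H3) depth=28
  - 137.51.126.111/32 clear@32
  - 8.221.60.96/28 clear@28
  + 137.51.126.64/26 (H3) depth=26
  - 137.51.126.64/26 clear@26
  + 137.0.0.0/8 (H2) depth=8

== LOOKUPS ==
["H4","H1","H4","H4","H3","H4","H4","H4","H3","H4","H4","H3","H3","H4"]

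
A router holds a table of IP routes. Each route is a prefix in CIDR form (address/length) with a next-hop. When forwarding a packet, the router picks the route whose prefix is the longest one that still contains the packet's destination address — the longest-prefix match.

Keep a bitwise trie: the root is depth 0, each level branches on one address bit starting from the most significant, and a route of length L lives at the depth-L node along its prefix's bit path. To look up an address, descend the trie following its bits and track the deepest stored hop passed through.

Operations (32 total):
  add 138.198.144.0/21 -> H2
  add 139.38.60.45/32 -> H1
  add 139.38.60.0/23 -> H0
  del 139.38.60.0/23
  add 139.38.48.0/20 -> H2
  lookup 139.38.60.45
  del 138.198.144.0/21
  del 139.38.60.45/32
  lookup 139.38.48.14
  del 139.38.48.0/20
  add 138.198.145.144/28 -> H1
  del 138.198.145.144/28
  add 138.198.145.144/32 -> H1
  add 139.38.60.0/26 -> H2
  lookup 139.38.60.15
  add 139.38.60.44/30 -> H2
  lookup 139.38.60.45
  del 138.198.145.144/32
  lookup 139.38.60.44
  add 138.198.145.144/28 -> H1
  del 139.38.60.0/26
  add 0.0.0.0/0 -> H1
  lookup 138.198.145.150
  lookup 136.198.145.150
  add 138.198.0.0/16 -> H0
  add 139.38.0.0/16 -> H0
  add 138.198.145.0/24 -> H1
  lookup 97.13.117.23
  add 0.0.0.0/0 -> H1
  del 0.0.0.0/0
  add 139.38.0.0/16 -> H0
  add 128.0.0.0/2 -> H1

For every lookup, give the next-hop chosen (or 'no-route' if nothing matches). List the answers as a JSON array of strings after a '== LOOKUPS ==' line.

Apply in order:
  add 138.198.144.0/21 -> H2 at depth 21
  add 139.38.60.45/32 -> H1 at depth 32
  add 139.38.60.0/23 -> H0 at depth 23
  del 139.38.60.0/23 (clear depth 23)
  add 139.38.48.0/20 -> H2 at depth 20
  Q 139.38.60.45: descend 10001011001001100011110000101101 ; hops seen [H2,H1] ; pick H1
  del 138.198.144.0/21 (clear depth 21)
  del 139.38.60.45/32 (clear depth 32)
  Q 139.38.48.14: descend 10001011001001100011 ; hops seen [H2] ; pick H2
  del 139.38.48.0/20 (clear depth 20)
  add 138.198.145.144/28 -> H1 at depth 28
  del 138.198.145.144/28 (clear depth 28)
  add 138.198.145.144/32 -> H1 at depth 32
  add 139.38.60.0/26 -> H2 at depth 26
  Q 139.38.60.15: descend 10001011001001100011110000 ; hops seen [H2] ; pick H2
  add 139.38.60.44/30 -> H2 at depth 30
  Q 139.38.60.45: descend 10001011001001100011110000101101 ; hops seen [H2,H2] ; pick H2
  del 138.198.145.144/32 (clear depth 32)
  Q 139.38.60.44: descend 1000101100100110001111000010110 ; hops seen [H2,H2] ; pick H2
  add 138.198.145.144/28 -> H1 at depth 28
  del 139.38.60.0/26 (clear depth 26)
  add 0.0.0.0/0 -> H1 at depth 0
  Q 138.198.145.150: descend 10001010110001101001000110010 ; hops seen [H1,H1] ; pick H1
  Q 136.198.145.150: descend 100010 ; hops seen [H1] ; pick H1
  add 138.198.0.0/16 -> H0 at depth 16
  add 139.38.0.0/16 -> H0 at depth 16
  add 138.198.145.0/24 -> H1 at depth 24
  Q 97.13.117.23: descend ε ; hops seen [H1] ; pick H1
  add 0.0.0.0/0 -> H1 at depth 0
  del 0.0.0.0/0 (clear depth 0)
  add 139.38.0.0/16 -> H0 at depth 16
  add 128.0.0.0/2 -> H1 at depth 2

== LOOKUPS ==
["H1","H2","H2","H2","H2","H1","H1","H1"]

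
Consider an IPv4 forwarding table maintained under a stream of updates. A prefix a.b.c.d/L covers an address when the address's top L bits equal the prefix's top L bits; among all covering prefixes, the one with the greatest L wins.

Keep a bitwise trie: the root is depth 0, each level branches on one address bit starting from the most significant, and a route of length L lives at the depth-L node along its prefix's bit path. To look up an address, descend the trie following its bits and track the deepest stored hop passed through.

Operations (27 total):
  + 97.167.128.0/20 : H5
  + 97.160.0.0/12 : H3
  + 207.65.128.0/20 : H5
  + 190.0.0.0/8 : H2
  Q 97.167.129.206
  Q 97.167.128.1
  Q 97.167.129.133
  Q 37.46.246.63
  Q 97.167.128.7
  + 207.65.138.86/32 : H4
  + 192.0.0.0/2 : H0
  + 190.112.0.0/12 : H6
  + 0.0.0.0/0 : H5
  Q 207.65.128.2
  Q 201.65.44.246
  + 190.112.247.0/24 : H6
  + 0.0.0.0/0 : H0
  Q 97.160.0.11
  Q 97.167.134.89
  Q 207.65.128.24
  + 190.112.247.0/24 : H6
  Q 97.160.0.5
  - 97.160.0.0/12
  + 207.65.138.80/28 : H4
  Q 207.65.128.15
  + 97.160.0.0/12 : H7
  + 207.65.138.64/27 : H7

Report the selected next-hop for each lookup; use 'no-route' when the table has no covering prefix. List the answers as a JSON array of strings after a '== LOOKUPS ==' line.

Process each operation:
  add 97.167.128.0/20 -> H5 at depth 20
  add 97.160.0.0/12 -> H3 at depth 12
  add 207.65.128.0/20 -> H5 at depth 20
  add 190.0.0.0/8 -> H2 at depth 8
  lookup 97.167.129.206: bits 01100001101001111000 walk d0:-→d1:-→d2:-→d3:-→d4:-→d5:-→d6:-→d7:-→d8:-→d9:-→d10:-→d11:-→d12:H3→d13:-→d14:-→d15:-→d16:-→d17:-→d18:-→d19:-→d20:H5 -> H5
  lookup 97.167.128.1: bits 01100001101001111000 walk d0:-→d1:-→d2:-→d3:-→d4:-→d5:-→d6:-→d7:-→d8:-→d9:-→d10:-→d11:-→d12:H3→d13:-→d14:-→d15:-→d16:-→d17:-→d18:-→d19:-→d20:H5 -> H5
  lookup 97.167.129.133: bits 01100001101001111000 walk d0:-→d1:-→d2:-→d3:-→d4:-→d5:-→d6:-→d7:-→d8:-→d9:-→d10:-→d11:-→d12:H3→d13:-→d14:-→d15:-→d16:-→d17:-→d18:-→d19:-→d20:H5 -> H5
  lookup 37.46.246.63: bits 0 walk d0:-→d1:- -> no-route
  lookup 97.167.128.7: bits 01100001101001111000 walk d0:-→d1:-→d2:-→d3:-→d4:-→d5:-→d6:-→d7:-→d8:-→d9:-→d10:-→d11:-→d12:H3→d13:-→d14:-→d15:-→d16:-→d17:-→d18:-→d19:-→d20:H5 -> H5
  add 207.65.138.86/32 -> H4 at depth 32
  add 192.0.0.0/2 -> H0 at depth 2
  add 190.112.0.0/12 -> H6 at depth 12
  add 0.0.0.0/0 -> H5 at depth 0
  lookup 207.65.128.2: bits 11001111010000011000 walk d0:H5→d1:-→d2:H0→d3:-→d4:-→d5:-→d6:-→d7:-→d8:-→d9:-→d10:-→d11:-→d12:-→d13:-→d14:-→d15:-→d16:-→d17:-→d18:-→d19:-→d20:H5 -> H5
  lookup 201.65.44.246: bits 11001 walk d0:H5→d1:-→d2:H0→d3:-→d4:-→d5:- -> H0
  add 190.112.247.0/24 -> H6 at depth 24
  add 0.0.0.0/0 -> H0 at depth 0
  lookup 97.160.0.11: bits 0110000110100 walk d0:H0→d1:-→d2:-→d3:-→d4:-→d5:-→d6:-→d7:-→d8:-→d9:-→d10:-→d11:-→d12:H3→d13:- -> H3
  lookup 97.167.134.89: bits 01100001101001111000 walk d0:H0→d1:-→d2:-→d3:-→d4:-→d5:-→d6:-→d7:-→d8:-→d9:-→d10:-→d11:-→d12:H3→d13:-→d14:-→d15:-→d16:-→d17:-→d18:-→d19:-→d20:H5 -> H5
  lookup 207.65.128.24: bits 11001111010000011000 walk d0:H0→d1:-→d2:H0→d3:-→d4:-→d5:-→d6:-→d7:-→d8:-→d9:-→d10:-→d11:-→d12:-→d13:-→d14:-→d15:-→d16:-→d17:-→d18:-→d19:-→d20:H5 -> H5
  add 190.112.247.0/24 -> H6 at depth 24
  lookup 97.160.0.5: bits 0110000110100 walk d0:H0→d1:-→d2:-→d3:-→d4:-→d5:-→d6:-→d7:-→d8:-→d9:-→d10:-→d11:-→d12:H3→d13:- -> H3
  del 97.160.0.0/12 (clear depth 12)
  add 207.65.138.80/28 -> H4 at depth 28
  lookup 207.65.128.15: bits 11001111010000011000 walk d0:H0→d1:-→d2:H0→d3:-→d4:-→d5:-→d6:-→d7:-→d8:-→d9:-→d10:-→d11:-→d12:-→d13:-→d14:-→d15:-→d16:-→d17:-→d18:-→d19:-→d20:H5 -> H5
  add 97.160.0.0/12 -> H7 at depth 12
  add 207.65.138.64/27 -> H7 at depth 27

== LOOKUPS ==
["H5","H5","H5","no-route","H5","H5","H0","H3","H5","H5","H3","H5"]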